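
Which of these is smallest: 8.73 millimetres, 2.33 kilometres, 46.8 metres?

8.73 millimetres

8.73 millimetres = 0.00873 metres
2.33 kilometres = 2330 metres
46.8 metres = 46.8 metres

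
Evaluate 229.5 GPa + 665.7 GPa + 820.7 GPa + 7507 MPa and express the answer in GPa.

In GPa:
  229.5 GPa → 229.5
  665.7 GPa → 665.7
  820.7 GPa → 820.7
  7507 MPa = 7507 × 10^-3 GPa = 7.507
Sum: 229.5 + 665.7 + 820.7 + 7.507 = 1723.407

1723.407 GPa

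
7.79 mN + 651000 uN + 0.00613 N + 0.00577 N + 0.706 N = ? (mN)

In mN:
  7.79 mN → 7.79
  651000 uN = 651000 × 10⁻³ mN = 651
  0.00613 N = 0.00613 × 10³ mN = 6.13
  0.00577 N = 0.00577 × 10³ mN = 5.77
  0.706 N = 0.706 × 10³ mN = 706
Sum: 7.79 + 651 + 6.13 + 5.77 + 706 = 1376.69

1376.69 mN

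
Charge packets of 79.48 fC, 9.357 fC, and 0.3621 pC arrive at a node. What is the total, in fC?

In fC:
  79.48 fC → 79.48
  9.357 fC → 9.357
  0.3621 pC = 0.3621 × 10^3 fC = 362.1
Sum: 79.48 + 9.357 + 362.1 = 450.937

450.937 fC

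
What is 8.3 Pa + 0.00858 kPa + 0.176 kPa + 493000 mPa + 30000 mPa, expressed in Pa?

In Pa:
  8.3 Pa → 8.3
  0.00858 kPa = 0.00858 × 10³ Pa = 8.58
  0.176 kPa = 0.176 × 10³ Pa = 176
  493000 mPa = 493000 × 10⁻³ Pa = 493
  30000 mPa = 30000 × 10⁻³ Pa = 30
Sum: 8.3 + 8.58 + 176 + 493 + 30 = 715.88

715.88 Pa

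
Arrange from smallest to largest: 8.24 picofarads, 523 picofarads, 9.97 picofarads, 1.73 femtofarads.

1.73 femtofarads < 8.24 picofarads < 9.97 picofarads < 523 picofarads

8.24 picofarads = 0.00000000000824 farads
523 picofarads = 0.000000000523 farads
9.97 picofarads = 0.00000000000997 farads
1.73 femtofarads = 0.00000000000000173 farads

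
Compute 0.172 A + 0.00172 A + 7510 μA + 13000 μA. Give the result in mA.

194.23 mA

In mA:
  0.172 A = 0.172 × 10^3 mA = 172
  0.00172 A = 0.00172 × 10^3 mA = 1.72
  7510 μA = 7510 × 10^-3 mA = 7.51
  13000 μA = 13000 × 10^-3 mA = 13
Sum: 172 + 1.72 + 7.51 + 13 = 194.23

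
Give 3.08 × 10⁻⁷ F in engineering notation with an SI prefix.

= 308 × 10⁻⁹ F; 10⁻⁹ is nano.

308 nF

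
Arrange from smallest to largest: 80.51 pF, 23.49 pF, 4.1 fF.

4.1 fF < 23.49 pF < 80.51 pF

80.51 pF = 0.00000000008051 F
23.49 pF = 0.00000000002349 F
4.1 fF = 0.0000000000000041 F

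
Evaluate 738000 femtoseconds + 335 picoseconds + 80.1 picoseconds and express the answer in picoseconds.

In picoseconds:
  738000 femtoseconds = 738000 × 10^-3 picoseconds = 738
  335 picoseconds → 335
  80.1 picoseconds → 80.1
Sum: 738 + 335 + 80.1 = 1153.1

1153.1 picoseconds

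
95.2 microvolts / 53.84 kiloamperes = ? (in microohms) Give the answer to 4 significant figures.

(95.2e-6) / (53.84e3) = 1.7682e-9 Ω

0.001768 microohms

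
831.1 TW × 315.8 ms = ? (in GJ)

262461.38 GJ

831.1e12 × 315.8e-3 = 262461.38e9 J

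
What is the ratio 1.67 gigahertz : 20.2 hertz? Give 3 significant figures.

82700000

(1.67e9) / (20.2) = 0.08267e9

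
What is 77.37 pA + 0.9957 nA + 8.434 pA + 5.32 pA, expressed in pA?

In pA:
  77.37 pA → 77.37
  0.9957 nA = 0.9957 × 10^3 pA = 995.7
  8.434 pA → 8.434
  5.32 pA → 5.32
Sum: 77.37 + 995.7 + 8.434 + 5.32 = 1086.824

1086.824 pA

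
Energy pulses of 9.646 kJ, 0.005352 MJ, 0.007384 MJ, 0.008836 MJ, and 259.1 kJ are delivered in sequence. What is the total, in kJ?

In kJ:
  9.646 kJ → 9.646
  0.005352 MJ = 0.005352 × 10^3 kJ = 5.352
  0.007384 MJ = 0.007384 × 10^3 kJ = 7.384
  0.008836 MJ = 0.008836 × 10^3 kJ = 8.836
  259.1 kJ → 259.1
Sum: 9.646 + 5.352 + 7.384 + 8.836 + 259.1 = 290.318

290.318 kJ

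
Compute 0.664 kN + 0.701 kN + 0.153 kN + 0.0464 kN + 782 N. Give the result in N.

In N:
  0.664 kN = 0.664 × 10³ N = 664
  0.701 kN = 0.701 × 10³ N = 701
  0.153 kN = 0.153 × 10³ N = 153
  0.0464 kN = 0.0464 × 10³ N = 46.4
  782 N → 782
Sum: 664 + 701 + 153 + 46.4 + 782 = 2346.4

2346.4 N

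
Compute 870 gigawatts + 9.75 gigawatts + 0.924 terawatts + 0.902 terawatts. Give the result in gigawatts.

In gigawatts:
  870 gigawatts → 870
  9.75 gigawatts → 9.75
  0.924 terawatts = 0.924 × 10^3 gigawatts = 924
  0.902 terawatts = 0.902 × 10^3 gigawatts = 902
Sum: 870 + 9.75 + 924 + 902 = 2705.75

2705.75 gigawatts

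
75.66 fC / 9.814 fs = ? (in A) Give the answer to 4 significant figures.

(75.66 × 10^-15) / (9.814 × 10^-15) = 7.70939 A

7.709 A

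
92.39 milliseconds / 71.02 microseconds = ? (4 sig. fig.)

1301

(92.39 × 10⁻³) / (71.02 × 10⁻⁶) = 1.3009 × 10³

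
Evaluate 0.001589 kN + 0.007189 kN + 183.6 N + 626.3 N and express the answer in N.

In N:
  0.001589 kN = 0.001589e3 N = 1.589
  0.007189 kN = 0.007189e3 N = 7.189
  183.6 N → 183.6
  626.3 N → 626.3
Sum: 1.589 + 7.189 + 183.6 + 626.3 = 818.678

818.678 N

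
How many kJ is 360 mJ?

milli = 10⁻³, kilo = 10³; factor is 10⁻⁶.
360 × 10⁻⁶ = 0.00036

0.00036 kJ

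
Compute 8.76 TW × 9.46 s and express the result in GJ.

82869.6 GJ

8.76 × 10¹² × 9.46 = 82.8696 × 10¹² J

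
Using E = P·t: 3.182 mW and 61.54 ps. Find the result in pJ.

0.19582028 pJ

3.182e-3 × 61.54e-12 = 195.82028e-15 J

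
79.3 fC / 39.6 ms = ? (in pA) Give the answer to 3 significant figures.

2.00 pA

(79.3 × 10⁻¹⁵) / (39.6 × 10⁻³) = 2.0025 × 10⁻¹² A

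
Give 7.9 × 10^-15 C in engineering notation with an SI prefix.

= 7.9 × 10^-15 C; 10^-15 is femto.

7.9 fC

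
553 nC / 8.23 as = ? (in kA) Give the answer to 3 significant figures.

(553 × 10^-9) / (8.23 × 10^-18) = 67.193 × 10^9 A

67200000 kA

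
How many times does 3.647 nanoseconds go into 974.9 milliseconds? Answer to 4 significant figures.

(974.9 × 10⁻³) / (3.647 × 10⁻⁹) = 267.32 × 10⁶

267300000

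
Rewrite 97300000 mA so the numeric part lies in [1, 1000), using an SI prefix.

97.3 kA

= 97.3e3 A; 1e3 is kilo.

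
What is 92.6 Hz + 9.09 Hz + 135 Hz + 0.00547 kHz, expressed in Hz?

242.16 Hz

In Hz:
  92.6 Hz → 92.6
  9.09 Hz → 9.09
  135 Hz → 135
  0.00547 kHz = 0.00547 × 10³ Hz = 5.47
Sum: 92.6 + 9.09 + 135 + 5.47 = 242.16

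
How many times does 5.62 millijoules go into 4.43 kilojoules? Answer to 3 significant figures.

788000

(4.43e3) / (5.62e-3) = 0.7883e6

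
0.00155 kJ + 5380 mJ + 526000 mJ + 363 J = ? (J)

895.93 J

In J:
  0.00155 kJ = 0.00155 × 10³ J = 1.55
  5380 mJ = 5380 × 10⁻³ J = 5.38
  526000 mJ = 526000 × 10⁻³ J = 526
  363 J → 363
Sum: 1.55 + 5.38 + 526 + 363 = 895.93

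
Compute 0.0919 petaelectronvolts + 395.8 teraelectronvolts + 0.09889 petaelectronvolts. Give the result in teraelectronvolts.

In teraelectronvolts:
  0.0919 petaelectronvolts = 0.0919 × 10^3 teraelectronvolts = 91.9
  395.8 teraelectronvolts → 395.8
  0.09889 petaelectronvolts = 0.09889 × 10^3 teraelectronvolts = 98.89
Sum: 91.9 + 395.8 + 98.89 = 586.59

586.59 teraelectronvolts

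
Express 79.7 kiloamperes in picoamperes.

kilo = 10³, pico = 10⁻¹²; factor is 10¹⁵.
79.7 × 10¹⁵ = 79700000000000000

79700000000000000 picoamperes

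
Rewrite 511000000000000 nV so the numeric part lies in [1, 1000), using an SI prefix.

= 511 × 10³ V; 10³ is kilo.

511 kV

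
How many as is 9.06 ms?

milli = 10^-3, atto = 10^-18; factor is 10^15.
9.06 × 10^15 = 9060000000000000

9060000000000000 as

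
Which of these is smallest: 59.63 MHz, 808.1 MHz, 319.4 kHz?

319.4 kHz

59.63 MHz = 59630000 Hz
808.1 MHz = 808100000 Hz
319.4 kHz = 319400 Hz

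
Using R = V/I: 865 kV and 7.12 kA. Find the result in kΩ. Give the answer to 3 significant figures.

0.121 kΩ

(865 × 10^3) / (7.12 × 10^3) = 121.49 Ω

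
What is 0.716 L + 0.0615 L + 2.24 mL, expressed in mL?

In mL:
  0.716 L = 0.716 × 10³ mL = 716
  0.0615 L = 0.0615 × 10³ mL = 61.5
  2.24 mL → 2.24
Sum: 716 + 61.5 + 2.24 = 779.74

779.74 mL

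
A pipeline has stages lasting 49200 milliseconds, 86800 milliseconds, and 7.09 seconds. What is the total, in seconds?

In seconds:
  49200 milliseconds = 49200e-3 seconds = 49.2
  86800 milliseconds = 86800e-3 seconds = 86.8
  7.09 seconds → 7.09
Sum: 49.2 + 86.8 + 7.09 = 143.09

143.09 seconds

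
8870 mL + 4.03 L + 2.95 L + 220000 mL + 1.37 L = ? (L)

237.22 L

In L:
  8870 mL = 8870 × 10⁻³ L = 8.87
  4.03 L → 4.03
  2.95 L → 2.95
  220000 mL = 220000 × 10⁻³ L = 220
  1.37 L → 1.37
Sum: 8.87 + 4.03 + 2.95 + 220 + 1.37 = 237.22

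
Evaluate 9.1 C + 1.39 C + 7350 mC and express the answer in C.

17.84 C

In C:
  9.1 C → 9.1
  1.39 C → 1.39
  7350 mC = 7350e-3 C = 7.35
Sum: 9.1 + 1.39 + 7.35 = 17.84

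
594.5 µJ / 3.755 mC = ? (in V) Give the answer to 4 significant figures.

0.1583 V

(594.5 × 10⁻⁶) / (3.755 × 10⁻³) = 158.322 × 10⁻³ V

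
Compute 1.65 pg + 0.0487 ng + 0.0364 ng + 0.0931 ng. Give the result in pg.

179.85 pg

In pg:
  1.65 pg → 1.65
  0.0487 ng = 0.0487 × 10^3 pg = 48.7
  0.0364 ng = 0.0364 × 10^3 pg = 36.4
  0.0931 ng = 0.0931 × 10^3 pg = 93.1
Sum: 1.65 + 48.7 + 36.4 + 93.1 = 179.85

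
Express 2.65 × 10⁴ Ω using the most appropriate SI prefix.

26.5 kΩ

= 26.5 × 10³ Ω; 10³ is kilo.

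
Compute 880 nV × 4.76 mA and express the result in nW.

4.1888 nW

880e-9 × 4.76e-3 = 4188.8e-12 W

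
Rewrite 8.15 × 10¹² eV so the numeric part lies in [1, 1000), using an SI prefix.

= 8.15 × 10¹² eV; 10¹² is tera.

8.15 TeV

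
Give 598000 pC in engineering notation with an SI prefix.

= 598 × 10⁻⁹ C; 10⁻⁹ is nano.

598 nC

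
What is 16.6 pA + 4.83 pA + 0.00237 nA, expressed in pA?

In pA:
  16.6 pA → 16.6
  4.83 pA → 4.83
  0.00237 nA = 0.00237 × 10³ pA = 2.37
Sum: 16.6 + 4.83 + 2.37 = 23.8

23.8 pA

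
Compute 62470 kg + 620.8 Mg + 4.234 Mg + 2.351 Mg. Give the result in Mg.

In Mg:
  62470 kg = 62470e-3 Mg = 62.47
  620.8 Mg → 620.8
  4.234 Mg → 4.234
  2.351 Mg → 2.351
Sum: 62.47 + 620.8 + 4.234 + 2.351 = 689.855

689.855 Mg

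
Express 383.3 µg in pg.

micro = 10^-6, pico = 10^-12; factor is 10^6.
383.3 × 10^6 = 383300000

383300000 pg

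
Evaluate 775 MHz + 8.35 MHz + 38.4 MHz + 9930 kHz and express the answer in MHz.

In MHz:
  775 MHz → 775
  8.35 MHz → 8.35
  38.4 MHz → 38.4
  9930 kHz = 9930 × 10⁻³ MHz = 9.93
Sum: 775 + 8.35 + 38.4 + 9.93 = 831.68

831.68 MHz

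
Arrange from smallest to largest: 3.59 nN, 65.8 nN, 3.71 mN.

3.59 nN = 0.00000000359 N
65.8 nN = 0.0000000658 N
3.71 mN = 0.00371 N

3.59 nN < 65.8 nN < 3.71 mN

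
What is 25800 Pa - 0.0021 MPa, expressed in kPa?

In kPa:
  25800 Pa = 25800 × 10⁻³ kPa = 25.8
  0.0021 MPa = 0.0021 × 10³ kPa = 2.1
Difference: 25.8 - 2.1 = 23.7

23.7 kPa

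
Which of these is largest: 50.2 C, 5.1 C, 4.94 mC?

50.2 C = 50.2 C
5.1 C = 5.1 C
4.94 mC = 0.00494 C

50.2 C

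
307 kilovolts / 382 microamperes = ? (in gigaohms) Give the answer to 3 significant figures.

(307 × 10³) / (382 × 10⁻⁶) = 0.80366 × 10⁹ Ω

0.804 gigaohms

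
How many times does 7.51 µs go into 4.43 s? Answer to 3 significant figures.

(4.43) / (7.51 × 10^-6) = 0.5899 × 10^6

590000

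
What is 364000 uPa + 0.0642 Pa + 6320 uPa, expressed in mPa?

434.52 mPa

In mPa:
  364000 uPa = 364000e-3 mPa = 364
  0.0642 Pa = 0.0642e3 mPa = 64.2
  6320 uPa = 6320e-3 mPa = 6.32
Sum: 364 + 64.2 + 6.32 = 434.52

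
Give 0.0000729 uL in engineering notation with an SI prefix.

72.9 pL

= 72.9 × 10⁻¹² L; 10⁻¹² is pico.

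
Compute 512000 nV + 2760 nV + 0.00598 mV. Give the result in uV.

520.74 uV

In uV:
  512000 nV = 512000e-3 uV = 512
  2760 nV = 2760e-3 uV = 2.76
  0.00598 mV = 0.00598e3 uV = 5.98
Sum: 512 + 2.76 + 5.98 = 520.74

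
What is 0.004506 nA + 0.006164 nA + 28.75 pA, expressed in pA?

In pA:
  0.004506 nA = 0.004506 × 10^3 pA = 4.506
  0.006164 nA = 0.006164 × 10^3 pA = 6.164
  28.75 pA → 28.75
Sum: 4.506 + 6.164 + 28.75 = 39.42

39.42 pA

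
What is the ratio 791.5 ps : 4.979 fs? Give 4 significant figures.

(791.5 × 10^-12) / (4.979 × 10^-15) = 158.97 × 10^3

159000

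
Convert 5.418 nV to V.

nano = 10^-9, (no prefix) = 10^0; factor is 10^-9.
5.418 × 10^-9 = 0.000000005418

0.000000005418 V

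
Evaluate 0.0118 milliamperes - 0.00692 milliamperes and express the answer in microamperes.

4.88 microamperes

In microamperes:
  0.0118 milliamperes = 0.0118 × 10³ microamperes = 11.8
  0.00692 milliamperes = 0.00692 × 10³ microamperes = 6.92
Difference: 11.8 - 6.92 = 4.88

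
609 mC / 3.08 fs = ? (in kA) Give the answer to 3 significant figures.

198000000000 kA

(609 × 10^-3) / (3.08 × 10^-15) = 197.73 × 10^12 A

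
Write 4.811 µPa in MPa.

micro = 10⁻⁶, mega = 10⁶; factor is 10⁻¹².
4.811 × 10⁻¹² = 0.000000000004811

0.000000000004811 MPa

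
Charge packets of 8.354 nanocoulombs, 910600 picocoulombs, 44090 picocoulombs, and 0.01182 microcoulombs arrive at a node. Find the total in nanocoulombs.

974.864 nanocoulombs

In nanocoulombs:
  8.354 nanocoulombs → 8.354
  910600 picocoulombs = 910600 × 10⁻³ nanocoulombs = 910.6
  44090 picocoulombs = 44090 × 10⁻³ nanocoulombs = 44.09
  0.01182 microcoulombs = 0.01182 × 10³ nanocoulombs = 11.82
Sum: 8.354 + 910.6 + 44.09 + 11.82 = 974.864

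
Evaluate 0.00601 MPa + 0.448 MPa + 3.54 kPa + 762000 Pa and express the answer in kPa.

In kPa:
  0.00601 MPa = 0.00601e3 kPa = 6.01
  0.448 MPa = 0.448e3 kPa = 448
  3.54 kPa → 3.54
  762000 Pa = 762000e-3 kPa = 762
Sum: 6.01 + 448 + 3.54 + 762 = 1219.55

1219.55 kPa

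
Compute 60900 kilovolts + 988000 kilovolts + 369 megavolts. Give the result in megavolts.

In megavolts:
  60900 kilovolts = 60900 × 10^-3 megavolts = 60.9
  988000 kilovolts = 988000 × 10^-3 megavolts = 988
  369 megavolts → 369
Sum: 60.9 + 988 + 369 = 1417.9

1417.9 megavolts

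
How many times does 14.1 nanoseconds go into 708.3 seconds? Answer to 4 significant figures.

50230000000

(708.3) / (14.1 × 10^-9) = 50.234 × 10^9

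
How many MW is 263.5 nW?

nano = 1e-9, mega = 1e6; factor is 1e-15.
263.5 × 1e-15 = 0.0000000000002635

0.0000000000002635 MW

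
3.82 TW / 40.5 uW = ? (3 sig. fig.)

(3.82 × 10^12) / (40.5 × 10^-6) = 0.09432 × 10^18

94300000000000000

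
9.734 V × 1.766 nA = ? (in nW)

9.734 × 1.766 × 10⁻⁹ = 17.190244 × 10⁻⁹ W

17.190244 nW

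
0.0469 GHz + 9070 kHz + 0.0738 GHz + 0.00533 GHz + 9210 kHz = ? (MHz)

In MHz:
  0.0469 GHz = 0.0469e3 MHz = 46.9
  9070 kHz = 9070e-3 MHz = 9.07
  0.0738 GHz = 0.0738e3 MHz = 73.8
  0.00533 GHz = 0.00533e3 MHz = 5.33
  9210 kHz = 9210e-3 MHz = 9.21
Sum: 46.9 + 9.07 + 73.8 + 5.33 + 9.21 = 144.31

144.31 MHz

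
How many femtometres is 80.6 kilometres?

kilo = 10^3, femto = 10^-15; factor is 10^18.
80.6 × 10^18 = 80600000000000000000

80600000000000000000 femtometres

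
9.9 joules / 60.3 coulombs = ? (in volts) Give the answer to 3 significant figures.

(9.9) / (60.3) = 0.16418 V

0.164 volts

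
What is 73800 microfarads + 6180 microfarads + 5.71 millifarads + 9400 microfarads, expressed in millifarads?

95.09 millifarads

In millifarads:
  73800 microfarads = 73800e-3 millifarads = 73.8
  6180 microfarads = 6180e-3 millifarads = 6.18
  5.71 millifarads → 5.71
  9400 microfarads = 9400e-3 millifarads = 9.4
Sum: 73.8 + 6.18 + 5.71 + 9.4 = 95.09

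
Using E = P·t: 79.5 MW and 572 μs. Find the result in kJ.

45.474 kJ

79.5 × 10^6 × 572 × 10^-6 = 45474 J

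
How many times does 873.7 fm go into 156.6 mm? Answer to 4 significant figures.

(156.6e-3) / (873.7e-15) = 0.17924e12

179200000000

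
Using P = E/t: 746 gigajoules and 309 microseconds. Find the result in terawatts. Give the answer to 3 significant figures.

(746e9) / (309e-6) = 2.4142e15 W

2410 terawatts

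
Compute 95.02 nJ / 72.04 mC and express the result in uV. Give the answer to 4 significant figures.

(95.02 × 10⁻⁹) / (72.04 × 10⁻³) = 1.31899 × 10⁻⁶ V

1.319 uV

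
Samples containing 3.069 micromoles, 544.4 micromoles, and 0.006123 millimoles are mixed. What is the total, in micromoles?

553.592 micromoles

In micromoles:
  3.069 micromoles → 3.069
  544.4 micromoles → 544.4
  0.006123 millimoles = 0.006123e3 micromoles = 6.123
Sum: 3.069 + 544.4 + 6.123 = 553.592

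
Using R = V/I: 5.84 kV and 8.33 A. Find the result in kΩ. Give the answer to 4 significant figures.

0.7011 kΩ

(5.84e3) / (8.33) = 0.70108e3 Ω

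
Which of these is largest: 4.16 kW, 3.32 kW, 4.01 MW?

4.16 kW = 4160 W
3.32 kW = 3320 W
4.01 MW = 4010000 W

4.01 MW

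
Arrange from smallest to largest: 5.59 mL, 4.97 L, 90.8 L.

5.59 mL = 0.00559 L
4.97 L = 4.97 L
90.8 L = 90.8 L

5.59 mL < 4.97 L < 90.8 L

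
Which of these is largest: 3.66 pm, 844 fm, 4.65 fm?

3.66 pm = 0.00000000000366 m
844 fm = 0.000000000000844 m
4.65 fm = 0.00000000000000465 m

3.66 pm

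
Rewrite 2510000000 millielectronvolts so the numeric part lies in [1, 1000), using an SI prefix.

2.51 megaelectronvolts

= 2.51 × 10^6 electronvolts; 10^6 is mega.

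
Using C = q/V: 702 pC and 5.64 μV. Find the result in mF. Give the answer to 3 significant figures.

0.124 mF

(702e-12) / (5.64e-6) = 124.47e-6 F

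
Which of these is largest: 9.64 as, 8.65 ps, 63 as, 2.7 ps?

8.65 ps

9.64 as = 0.00000000000000000964 s
8.65 ps = 0.00000000000865 s
63 as = 0.000000000000000063 s
2.7 ps = 0.0000000000027 s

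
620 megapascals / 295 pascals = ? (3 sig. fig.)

2100000

(620e6) / (295) = 2.102e6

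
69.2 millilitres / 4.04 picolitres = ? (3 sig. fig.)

17100000000

(69.2e-3) / (4.04e-12) = 17.13e9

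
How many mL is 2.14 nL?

nano = 10⁻⁹, milli = 10⁻³; factor is 10⁻⁶.
2.14 × 10⁻⁶ = 0.00000214

0.00000214 mL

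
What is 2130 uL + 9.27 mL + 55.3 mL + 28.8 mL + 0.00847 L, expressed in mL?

103.97 mL

In mL:
  2130 uL = 2130 × 10^-3 mL = 2.13
  9.27 mL → 9.27
  55.3 mL → 55.3
  28.8 mL → 28.8
  0.00847 L = 0.00847 × 10^3 mL = 8.47
Sum: 2.13 + 9.27 + 55.3 + 28.8 + 8.47 = 103.97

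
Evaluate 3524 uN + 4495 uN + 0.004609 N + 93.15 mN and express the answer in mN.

105.778 mN

In mN:
  3524 uN = 3524e-3 mN = 3.524
  4495 uN = 4495e-3 mN = 4.495
  0.004609 N = 0.004609e3 mN = 4.609
  93.15 mN → 93.15
Sum: 3.524 + 4.495 + 4.609 + 93.15 = 105.778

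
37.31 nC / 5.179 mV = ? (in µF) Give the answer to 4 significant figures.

7.204 µF

(37.31 × 10⁻⁹) / (5.179 × 10⁻³) = 7.20409 × 10⁻⁶ F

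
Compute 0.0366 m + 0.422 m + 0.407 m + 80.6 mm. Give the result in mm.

946.2 mm

In mm:
  0.0366 m = 0.0366 × 10^3 mm = 36.6
  0.422 m = 0.422 × 10^3 mm = 422
  0.407 m = 0.407 × 10^3 mm = 407
  80.6 mm → 80.6
Sum: 36.6 + 422 + 407 + 80.6 = 946.2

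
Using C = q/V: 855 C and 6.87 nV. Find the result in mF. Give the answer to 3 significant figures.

124000000000000 mF

(855) / (6.87 × 10⁻⁹) = 124.45 × 10⁹ F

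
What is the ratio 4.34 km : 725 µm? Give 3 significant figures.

5990000

(4.34e3) / (725e-6) = 0.005986e9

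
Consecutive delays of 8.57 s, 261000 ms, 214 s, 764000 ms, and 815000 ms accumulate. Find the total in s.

In s:
  8.57 s → 8.57
  261000 ms = 261000 × 10^-3 s = 261
  214 s → 214
  764000 ms = 764000 × 10^-3 s = 764
  815000 ms = 815000 × 10^-3 s = 815
Sum: 8.57 + 261 + 214 + 764 + 815 = 2062.57

2062.57 s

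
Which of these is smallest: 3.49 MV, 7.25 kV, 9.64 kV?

3.49 MV = 3490000 V
7.25 kV = 7250 V
9.64 kV = 9640 V

7.25 kV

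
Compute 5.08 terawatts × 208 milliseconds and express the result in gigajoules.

5.08 × 10¹² × 208 × 10⁻³ = 1056.64 × 10⁹ J

1056.64 gigajoules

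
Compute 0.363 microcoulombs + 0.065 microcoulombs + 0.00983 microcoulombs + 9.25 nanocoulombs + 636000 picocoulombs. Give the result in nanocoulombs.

1083.08 nanocoulombs

In nanocoulombs:
  0.363 microcoulombs = 0.363 × 10³ nanocoulombs = 363
  0.065 microcoulombs = 0.065 × 10³ nanocoulombs = 65
  0.00983 microcoulombs = 0.00983 × 10³ nanocoulombs = 9.83
  9.25 nanocoulombs → 9.25
  636000 picocoulombs = 636000 × 10⁻³ nanocoulombs = 636
Sum: 363 + 65 + 9.83 + 9.25 + 636 = 1083.08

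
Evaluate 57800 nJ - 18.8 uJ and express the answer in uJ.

In uJ:
  57800 nJ = 57800 × 10^-3 uJ = 57.8
  18.8 uJ → 18.8
Difference: 57.8 - 18.8 = 39

39 uJ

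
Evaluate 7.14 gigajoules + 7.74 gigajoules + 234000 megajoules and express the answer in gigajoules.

In gigajoules:
  7.14 gigajoules → 7.14
  7.74 gigajoules → 7.74
  234000 megajoules = 234000e-3 gigajoules = 234
Sum: 7.14 + 7.74 + 234 = 248.88

248.88 gigajoules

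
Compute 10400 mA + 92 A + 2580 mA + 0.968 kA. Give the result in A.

In A:
  10400 mA = 10400 × 10⁻³ A = 10.4
  92 A → 92
  2580 mA = 2580 × 10⁻³ A = 2.58
  0.968 kA = 0.968 × 10³ A = 968
Sum: 10.4 + 92 + 2.58 + 968 = 1072.98

1072.98 A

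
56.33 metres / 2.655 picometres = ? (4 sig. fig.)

21220000000000

(56.33) / (2.655 × 10⁻¹²) = 21.217 × 10¹²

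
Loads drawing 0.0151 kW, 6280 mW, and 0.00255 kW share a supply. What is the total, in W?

In W:
  0.0151 kW = 0.0151e3 W = 15.1
  6280 mW = 6280e-3 W = 6.28
  0.00255 kW = 0.00255e3 W = 2.55
Sum: 15.1 + 6.28 + 2.55 = 23.93

23.93 W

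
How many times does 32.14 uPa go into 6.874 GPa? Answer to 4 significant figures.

(6.874 × 10⁹) / (32.14 × 10⁻⁶) = 0.21388 × 10¹⁵

213900000000000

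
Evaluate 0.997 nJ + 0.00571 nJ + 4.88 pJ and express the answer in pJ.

In pJ:
  0.997 nJ = 0.997 × 10³ pJ = 997
  0.00571 nJ = 0.00571 × 10³ pJ = 5.71
  4.88 pJ → 4.88
Sum: 997 + 5.71 + 4.88 = 1007.59

1007.59 pJ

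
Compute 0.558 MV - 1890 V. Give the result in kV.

In kV:
  0.558 MV = 0.558 × 10³ kV = 558
  1890 V = 1890 × 10⁻³ kV = 1.89
Difference: 558 - 1.89 = 556.11

556.11 kV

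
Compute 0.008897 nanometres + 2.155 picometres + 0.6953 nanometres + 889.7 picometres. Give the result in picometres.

1596.052 picometres

In picometres:
  0.008897 nanometres = 0.008897e3 picometres = 8.897
  2.155 picometres → 2.155
  0.6953 nanometres = 0.6953e3 picometres = 695.3
  889.7 picometres → 889.7
Sum: 8.897 + 2.155 + 695.3 + 889.7 = 1596.052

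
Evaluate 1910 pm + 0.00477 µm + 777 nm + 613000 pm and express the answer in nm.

1396.68 nm

In nm:
  1910 pm = 1910 × 10^-3 nm = 1.91
  0.00477 µm = 0.00477 × 10^3 nm = 4.77
  777 nm → 777
  613000 pm = 613000 × 10^-3 nm = 613
Sum: 1.91 + 4.77 + 777 + 613 = 1396.68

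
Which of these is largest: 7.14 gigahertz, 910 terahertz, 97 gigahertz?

910 terahertz

7.14 gigahertz = 7140000000 hertz
910 terahertz = 910000000000000 hertz
97 gigahertz = 97000000000 hertz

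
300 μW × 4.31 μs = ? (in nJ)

1.293 nJ

300 × 10⁻⁶ × 4.31 × 10⁻⁶ = 1293 × 10⁻¹² J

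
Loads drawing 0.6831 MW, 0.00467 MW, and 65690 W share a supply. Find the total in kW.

In kW:
  0.6831 MW = 0.6831e3 kW = 683.1
  0.00467 MW = 0.00467e3 kW = 4.67
  65690 W = 65690e-3 kW = 65.69
Sum: 683.1 + 4.67 + 65.69 = 753.46

753.46 kW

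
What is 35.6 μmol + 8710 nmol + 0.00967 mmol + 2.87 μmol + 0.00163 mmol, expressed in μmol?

In μmol:
  35.6 μmol → 35.6
  8710 nmol = 8710e-3 μmol = 8.71
  0.00967 mmol = 0.00967e3 μmol = 9.67
  2.87 μmol → 2.87
  0.00163 mmol = 0.00163e3 μmol = 1.63
Sum: 35.6 + 8.71 + 9.67 + 2.87 + 1.63 = 58.48

58.48 μmol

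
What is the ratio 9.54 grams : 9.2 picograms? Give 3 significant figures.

(9.54) / (9.2e-12) = 1.037e12

1040000000000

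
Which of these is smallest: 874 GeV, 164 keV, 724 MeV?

874 GeV = 874000000000 eV
164 keV = 164000 eV
724 MeV = 724000000 eV

164 keV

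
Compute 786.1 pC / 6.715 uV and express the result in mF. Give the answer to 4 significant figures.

(786.1 × 10^-12) / (6.715 × 10^-6) = 117.066 × 10^-6 F

0.1171 mF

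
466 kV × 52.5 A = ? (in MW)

466 × 10^3 × 52.5 = 24465 × 10^3 W

24.465 MW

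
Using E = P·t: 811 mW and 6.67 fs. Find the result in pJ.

811 × 10⁻³ × 6.67 × 10⁻¹⁵ = 5409.37 × 10⁻¹⁸ J

0.00540937 pJ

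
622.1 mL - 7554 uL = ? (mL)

614.546 mL

In mL:
  622.1 mL → 622.1
  7554 uL = 7554 × 10⁻³ mL = 7.554
Difference: 622.1 - 7.554 = 614.546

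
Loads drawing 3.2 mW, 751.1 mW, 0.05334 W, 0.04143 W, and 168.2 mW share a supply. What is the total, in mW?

1017.27 mW

In mW:
  3.2 mW → 3.2
  751.1 mW → 751.1
  0.05334 W = 0.05334 × 10³ mW = 53.34
  0.04143 W = 0.04143 × 10³ mW = 41.43
  168.2 mW → 168.2
Sum: 3.2 + 751.1 + 53.34 + 41.43 + 168.2 = 1017.27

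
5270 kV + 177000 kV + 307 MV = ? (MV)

489.27 MV

In MV:
  5270 kV = 5270e-3 MV = 5.27
  177000 kV = 177000e-3 MV = 177
  307 MV → 307
Sum: 5.27 + 177 + 307 = 489.27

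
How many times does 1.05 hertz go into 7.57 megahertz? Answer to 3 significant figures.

(7.57 × 10^6) / (1.05) = 7.21 × 10^6

7210000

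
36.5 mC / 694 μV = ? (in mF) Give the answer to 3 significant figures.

(36.5 × 10^-3) / (694 × 10^-6) = 0.052594 × 10^3 F

52600 mF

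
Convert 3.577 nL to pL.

nano = 10^-9, pico = 10^-12; factor is 10^3.
3.577 × 10^3 = 3577

3577 pL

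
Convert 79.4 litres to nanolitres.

(no prefix) = 10^0, nano = 10^-9; factor is 10^9.
79.4 × 10^9 = 79400000000

79400000000 nanolitres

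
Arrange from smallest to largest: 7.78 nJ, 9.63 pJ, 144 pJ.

9.63 pJ < 144 pJ < 7.78 nJ

7.78 nJ = 0.00000000778 J
9.63 pJ = 0.00000000000963 J
144 pJ = 0.000000000144 J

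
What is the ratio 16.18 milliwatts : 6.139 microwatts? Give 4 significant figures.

(16.18 × 10⁻³) / (6.139 × 10⁻⁶) = 2.6356 × 10³

2636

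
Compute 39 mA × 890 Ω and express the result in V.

34.71 V

39 × 10^-3 × 890 = 34710 × 10^-3 V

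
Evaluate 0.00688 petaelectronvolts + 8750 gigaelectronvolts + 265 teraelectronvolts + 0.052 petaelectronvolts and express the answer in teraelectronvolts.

In teraelectronvolts:
  0.00688 petaelectronvolts = 0.00688 × 10^3 teraelectronvolts = 6.88
  8750 gigaelectronvolts = 8750 × 10^-3 teraelectronvolts = 8.75
  265 teraelectronvolts → 265
  0.052 petaelectronvolts = 0.052 × 10^3 teraelectronvolts = 52
Sum: 6.88 + 8.75 + 265 + 52 = 332.63

332.63 teraelectronvolts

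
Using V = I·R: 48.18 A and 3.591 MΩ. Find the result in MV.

48.18 × 3.591 × 10⁶ = 173.01438 × 10⁶ V

173.01438 MV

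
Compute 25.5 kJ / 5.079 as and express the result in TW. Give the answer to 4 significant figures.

5021000000 TW

(25.5 × 10³) / (5.079 × 10⁻¹⁸) = 5.02067 × 10²¹ W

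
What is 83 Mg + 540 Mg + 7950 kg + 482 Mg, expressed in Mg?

In Mg:
  83 Mg → 83
  540 Mg → 540
  7950 kg = 7950e-3 Mg = 7.95
  482 Mg → 482
Sum: 83 + 540 + 7.95 + 482 = 1112.95

1112.95 Mg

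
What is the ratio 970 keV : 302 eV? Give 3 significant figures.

(970e3) / (302) = 3.212e3

3210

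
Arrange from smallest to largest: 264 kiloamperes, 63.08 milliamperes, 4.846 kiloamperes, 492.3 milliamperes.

264 kiloamperes = 264000 amperes
63.08 milliamperes = 0.06308 amperes
4.846 kiloamperes = 4846 amperes
492.3 milliamperes = 0.4923 amperes

63.08 milliamperes < 492.3 milliamperes < 4.846 kiloamperes < 264 kiloamperes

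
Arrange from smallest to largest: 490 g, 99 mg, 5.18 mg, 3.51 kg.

490 g = 490 g
99 mg = 0.099 g
5.18 mg = 0.00518 g
3.51 kg = 3510 g

5.18 mg < 99 mg < 490 g < 3.51 kg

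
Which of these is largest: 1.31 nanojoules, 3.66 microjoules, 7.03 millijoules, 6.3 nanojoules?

1.31 nanojoules = 0.00000000131 joules
3.66 microjoules = 0.00000366 joules
7.03 millijoules = 0.00703 joules
6.3 nanojoules = 0.0000000063 joules

7.03 millijoules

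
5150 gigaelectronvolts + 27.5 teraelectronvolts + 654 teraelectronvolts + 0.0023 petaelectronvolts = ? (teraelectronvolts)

In teraelectronvolts:
  5150 gigaelectronvolts = 5150 × 10⁻³ teraelectronvolts = 5.15
  27.5 teraelectronvolts → 27.5
  654 teraelectronvolts → 654
  0.0023 petaelectronvolts = 0.0023 × 10³ teraelectronvolts = 2.3
Sum: 5.15 + 27.5 + 654 + 2.3 = 688.95

688.95 teraelectronvolts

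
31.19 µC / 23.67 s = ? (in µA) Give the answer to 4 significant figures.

(31.19 × 10⁻⁶) / (23.67) = 1.3177 × 10⁻⁶ A

1.318 µA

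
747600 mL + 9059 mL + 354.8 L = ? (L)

In L:
  747600 mL = 747600 × 10⁻³ L = 747.6
  9059 mL = 9059 × 10⁻³ L = 9.059
  354.8 L → 354.8
Sum: 747.6 + 9.059 + 354.8 = 1111.459

1111.459 L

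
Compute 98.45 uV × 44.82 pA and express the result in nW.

0.000004412529 nW

98.45 × 10⁻⁶ × 44.82 × 10⁻¹² = 4412.529 × 10⁻¹⁸ W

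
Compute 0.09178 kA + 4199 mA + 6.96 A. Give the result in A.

In A:
  0.09178 kA = 0.09178 × 10³ A = 91.78
  4199 mA = 4199 × 10⁻³ A = 4.199
  6.96 A → 6.96
Sum: 91.78 + 4.199 + 6.96 = 102.939

102.939 A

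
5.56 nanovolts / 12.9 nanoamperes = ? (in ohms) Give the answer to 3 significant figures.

0.431 ohms

(5.56 × 10⁻⁹) / (12.9 × 10⁻⁹) = 0.43101 Ω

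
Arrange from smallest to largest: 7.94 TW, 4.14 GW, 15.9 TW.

4.14 GW < 7.94 TW < 15.9 TW

7.94 TW = 7940000000000 W
4.14 GW = 4140000000 W
15.9 TW = 15900000000000 W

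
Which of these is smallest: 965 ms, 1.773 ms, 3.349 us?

3.349 us

965 ms = 0.965 s
1.773 ms = 0.001773 s
3.349 us = 0.000003349 s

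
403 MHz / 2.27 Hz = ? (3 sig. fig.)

(403e6) / (2.27) = 177.5e6

178000000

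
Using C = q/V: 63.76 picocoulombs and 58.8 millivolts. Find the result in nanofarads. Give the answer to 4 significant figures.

1.084 nanofarads

(63.76 × 10⁻¹²) / (58.8 × 10⁻³) = 1.08435 × 10⁻⁹ F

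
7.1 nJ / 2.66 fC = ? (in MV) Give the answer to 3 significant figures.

(7.1 × 10^-9) / (2.66 × 10^-15) = 2.6692 × 10^6 V

2.67 MV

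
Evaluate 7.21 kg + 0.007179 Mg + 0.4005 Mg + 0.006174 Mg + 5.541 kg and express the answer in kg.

426.604 kg

In kg:
  7.21 kg → 7.21
  0.007179 Mg = 0.007179 × 10³ kg = 7.179
  0.4005 Mg = 0.4005 × 10³ kg = 400.5
  0.006174 Mg = 0.006174 × 10³ kg = 6.174
  5.541 kg → 5.541
Sum: 7.21 + 7.179 + 400.5 + 6.174 + 5.541 = 426.604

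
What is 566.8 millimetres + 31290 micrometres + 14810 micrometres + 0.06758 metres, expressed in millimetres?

In millimetres:
  566.8 millimetres → 566.8
  31290 micrometres = 31290 × 10⁻³ millimetres = 31.29
  14810 micrometres = 14810 × 10⁻³ millimetres = 14.81
  0.06758 metres = 0.06758 × 10³ millimetres = 67.58
Sum: 566.8 + 31.29 + 14.81 + 67.58 = 680.48

680.48 millimetres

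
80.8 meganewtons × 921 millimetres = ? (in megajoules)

80.8 × 10^6 × 921 × 10^-3 = 74416.8 × 10^3 J

74.4168 megajoules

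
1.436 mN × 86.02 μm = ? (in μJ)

1.436e-3 × 86.02e-6 = 123.52472e-9 J

0.12352472 μJ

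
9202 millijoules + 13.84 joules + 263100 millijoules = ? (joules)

286.142 joules

In joules:
  9202 millijoules = 9202e-3 joules = 9.202
  13.84 joules → 13.84
  263100 millijoules = 263100e-3 joules = 263.1
Sum: 9.202 + 13.84 + 263.1 = 286.142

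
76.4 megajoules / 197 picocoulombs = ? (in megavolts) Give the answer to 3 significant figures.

(76.4e6) / (197e-12) = 0.38782e18 V

388000000000 megavolts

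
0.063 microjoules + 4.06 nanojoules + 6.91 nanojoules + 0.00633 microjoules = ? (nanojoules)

80.3 nanojoules

In nanojoules:
  0.063 microjoules = 0.063 × 10³ nanojoules = 63
  4.06 nanojoules → 4.06
  6.91 nanojoules → 6.91
  0.00633 microjoules = 0.00633 × 10³ nanojoules = 6.33
Sum: 63 + 4.06 + 6.91 + 6.33 = 80.3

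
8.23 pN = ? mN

pico = 10^-12, milli = 10^-3; factor is 10^-9.
8.23 × 10^-9 = 0.00000000823

0.00000000823 mN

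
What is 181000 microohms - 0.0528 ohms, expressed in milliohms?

128.2 milliohms

In milliohms:
  181000 microohms = 181000 × 10^-3 milliohms = 181
  0.0528 ohms = 0.0528 × 10^3 milliohms = 52.8
Difference: 181 - 52.8 = 128.2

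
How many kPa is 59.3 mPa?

0.0000593 kPa

milli = 1e-3, kilo = 1e3; factor is 1e-6.
59.3 × 1e-6 = 0.0000593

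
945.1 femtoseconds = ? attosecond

femto = 10^-15, atto = 10^-18; factor is 10^3.
945.1 × 10^3 = 945100

945100 attoseconds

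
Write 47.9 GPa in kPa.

giga = 10^9, kilo = 10^3; factor is 10^6.
47.9 × 10^6 = 47900000

47900000 kPa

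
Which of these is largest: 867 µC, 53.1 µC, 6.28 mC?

867 µC = 0.000867 C
53.1 µC = 0.0000531 C
6.28 mC = 0.00628 C

6.28 mC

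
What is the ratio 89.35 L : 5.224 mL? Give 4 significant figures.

17100

(89.35) / (5.224 × 10⁻³) = 17.104 × 10³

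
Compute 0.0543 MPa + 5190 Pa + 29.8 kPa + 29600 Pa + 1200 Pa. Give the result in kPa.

In kPa:
  0.0543 MPa = 0.0543e3 kPa = 54.3
  5190 Pa = 5190e-3 kPa = 5.19
  29.8 kPa → 29.8
  29600 Pa = 29600e-3 kPa = 29.6
  1200 Pa = 1200e-3 kPa = 1.2
Sum: 54.3 + 5.19 + 29.8 + 29.6 + 1.2 = 120.09

120.09 kPa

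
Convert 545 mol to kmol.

0.545 kmol

(no prefix) = 1e0, kilo = 1e3; factor is 1e-3.
545 × 1e-3 = 0.545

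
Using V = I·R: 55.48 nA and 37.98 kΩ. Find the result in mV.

2.1071304 mV

55.48e-9 × 37.98e3 = 2107.1304e-6 V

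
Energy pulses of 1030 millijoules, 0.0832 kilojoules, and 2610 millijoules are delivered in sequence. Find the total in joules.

86.84 joules

In joules:
  1030 millijoules = 1030 × 10⁻³ joules = 1.03
  0.0832 kilojoules = 0.0832 × 10³ joules = 83.2
  2610 millijoules = 2610 × 10⁻³ joules = 2.61
Sum: 1.03 + 83.2 + 2.61 = 86.84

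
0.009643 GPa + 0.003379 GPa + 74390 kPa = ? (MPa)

In MPa:
  0.009643 GPa = 0.009643 × 10³ MPa = 9.643
  0.003379 GPa = 0.003379 × 10³ MPa = 3.379
  74390 kPa = 74390 × 10⁻³ MPa = 74.39
Sum: 9.643 + 3.379 + 74.39 = 87.412

87.412 MPa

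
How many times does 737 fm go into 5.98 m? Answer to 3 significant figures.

(5.98) / (737 × 10⁻¹⁵) = 0.008114 × 10¹⁵

8110000000000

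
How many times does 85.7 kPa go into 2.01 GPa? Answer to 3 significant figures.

23500

(2.01 × 10^9) / (85.7 × 10^3) = 0.02345 × 10^6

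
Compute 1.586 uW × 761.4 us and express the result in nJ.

1.586 × 10^-6 × 761.4 × 10^-6 = 1207.5804 × 10^-12 J

1.2075804 nJ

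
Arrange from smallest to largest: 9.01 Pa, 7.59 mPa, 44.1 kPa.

7.59 mPa < 9.01 Pa < 44.1 kPa

9.01 Pa = 9.01 Pa
7.59 mPa = 0.00759 Pa
44.1 kPa = 44100 Pa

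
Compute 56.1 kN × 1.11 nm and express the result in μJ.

62.271 μJ

56.1 × 10³ × 1.11 × 10⁻⁹ = 62.271 × 10⁻⁶ J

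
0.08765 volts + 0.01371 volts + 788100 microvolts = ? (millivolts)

889.46 millivolts

In millivolts:
  0.08765 volts = 0.08765e3 millivolts = 87.65
  0.01371 volts = 0.01371e3 millivolts = 13.71
  788100 microvolts = 788100e-3 millivolts = 788.1
Sum: 87.65 + 13.71 + 788.1 = 889.46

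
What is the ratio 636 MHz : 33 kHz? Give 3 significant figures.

(636 × 10^6) / (33 × 10^3) = 19.27 × 10^3

19300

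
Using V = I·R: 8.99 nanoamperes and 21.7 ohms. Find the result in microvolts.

8.99e-9 × 21.7 = 195.083e-9 V

0.195083 microvolts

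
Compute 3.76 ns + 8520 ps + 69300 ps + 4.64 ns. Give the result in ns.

86.22 ns

In ns:
  3.76 ns → 3.76
  8520 ps = 8520 × 10⁻³ ns = 8.52
  69300 ps = 69300 × 10⁻³ ns = 69.3
  4.64 ns → 4.64
Sum: 3.76 + 8.52 + 69.3 + 4.64 = 86.22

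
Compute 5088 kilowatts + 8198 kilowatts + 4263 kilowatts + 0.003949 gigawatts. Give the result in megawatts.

In megawatts:
  5088 kilowatts = 5088 × 10⁻³ megawatts = 5.088
  8198 kilowatts = 8198 × 10⁻³ megawatts = 8.198
  4263 kilowatts = 4263 × 10⁻³ megawatts = 4.263
  0.003949 gigawatts = 0.003949 × 10³ megawatts = 3.949
Sum: 5.088 + 8.198 + 4.263 + 3.949 = 21.498

21.498 megawatts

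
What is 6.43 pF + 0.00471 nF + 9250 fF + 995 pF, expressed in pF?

1015.39 pF

In pF:
  6.43 pF → 6.43
  0.00471 nF = 0.00471 × 10^3 pF = 4.71
  9250 fF = 9250 × 10^-3 pF = 9.25
  995 pF → 995
Sum: 6.43 + 4.71 + 9.25 + 995 = 1015.39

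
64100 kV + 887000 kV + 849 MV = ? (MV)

1800.1 MV

In MV:
  64100 kV = 64100 × 10^-3 MV = 64.1
  887000 kV = 887000 × 10^-3 MV = 887
  849 MV → 849
Sum: 64.1 + 887 + 849 = 1800.1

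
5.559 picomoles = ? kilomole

0.000000000000005559 kilomoles

pico = 10^-12, kilo = 10^3; factor is 10^-15.
5.559 × 10^-15 = 0.000000000000005559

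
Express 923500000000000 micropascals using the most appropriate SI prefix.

= 923.5 × 10^6 pascals; 10^6 is mega.

923.5 megapascals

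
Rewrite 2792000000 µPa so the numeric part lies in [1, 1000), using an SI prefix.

2.792 kPa

= 2.792 × 10^3 Pa; 10^3 is kilo.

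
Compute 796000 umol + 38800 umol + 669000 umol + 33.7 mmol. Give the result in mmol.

1537.5 mmol

In mmol:
  796000 umol = 796000 × 10⁻³ mmol = 796
  38800 umol = 38800 × 10⁻³ mmol = 38.8
  669000 umol = 669000 × 10⁻³ mmol = 669
  33.7 mmol → 33.7
Sum: 796 + 38.8 + 669 + 33.7 = 1537.5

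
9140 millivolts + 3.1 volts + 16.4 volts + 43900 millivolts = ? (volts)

In volts:
  9140 millivolts = 9140 × 10^-3 volts = 9.14
  3.1 volts → 3.1
  16.4 volts → 16.4
  43900 millivolts = 43900 × 10^-3 volts = 43.9
Sum: 9.14 + 3.1 + 16.4 + 43.9 = 72.54

72.54 volts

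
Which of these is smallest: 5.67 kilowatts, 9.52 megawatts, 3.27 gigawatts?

5.67 kilowatts = 5670 watts
9.52 megawatts = 9520000 watts
3.27 gigawatts = 3270000000 watts

5.67 kilowatts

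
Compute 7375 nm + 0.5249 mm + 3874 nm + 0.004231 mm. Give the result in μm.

In μm:
  7375 nm = 7375e-3 μm = 7.375
  0.5249 mm = 0.5249e3 μm = 524.9
  3874 nm = 3874e-3 μm = 3.874
  0.004231 mm = 0.004231e3 μm = 4.231
Sum: 7.375 + 524.9 + 3.874 + 4.231 = 540.38

540.38 μm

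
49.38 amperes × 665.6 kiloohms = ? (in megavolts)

32.867328 megavolts

49.38 × 665.6 × 10³ = 32867.328 × 10³ V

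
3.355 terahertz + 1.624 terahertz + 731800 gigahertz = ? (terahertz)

736.779 terahertz

In terahertz:
  3.355 terahertz → 3.355
  1.624 terahertz → 1.624
  731800 gigahertz = 731800 × 10^-3 terahertz = 731.8
Sum: 3.355 + 1.624 + 731.8 = 736.779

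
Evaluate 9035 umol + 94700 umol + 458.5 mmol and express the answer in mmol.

562.235 mmol

In mmol:
  9035 umol = 9035e-3 mmol = 9.035
  94700 umol = 94700e-3 mmol = 94.7
  458.5 mmol → 458.5
Sum: 9.035 + 94.7 + 458.5 = 562.235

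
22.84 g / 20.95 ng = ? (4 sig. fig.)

(22.84) / (20.95 × 10^-9) = 1.0902 × 10^9

1090000000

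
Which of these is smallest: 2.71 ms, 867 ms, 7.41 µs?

7.41 µs

2.71 ms = 0.00271 s
867 ms = 0.867 s
7.41 µs = 0.00000741 s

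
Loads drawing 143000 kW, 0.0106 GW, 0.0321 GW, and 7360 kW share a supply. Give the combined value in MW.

193.06 MW

In MW:
  143000 kW = 143000 × 10⁻³ MW = 143
  0.0106 GW = 0.0106 × 10³ MW = 10.6
  0.0321 GW = 0.0321 × 10³ MW = 32.1
  7360 kW = 7360 × 10⁻³ MW = 7.36
Sum: 143 + 10.6 + 32.1 + 7.36 = 193.06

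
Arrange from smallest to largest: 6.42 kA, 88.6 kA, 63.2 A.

63.2 A < 6.42 kA < 88.6 kA

6.42 kA = 6420 A
88.6 kA = 88600 A
63.2 A = 63.2 A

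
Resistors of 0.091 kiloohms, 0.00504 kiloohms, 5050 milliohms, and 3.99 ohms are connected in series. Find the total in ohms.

105.08 ohms

In ohms:
  0.091 kiloohms = 0.091e3 ohms = 91
  0.00504 kiloohms = 0.00504e3 ohms = 5.04
  5050 milliohms = 5050e-3 ohms = 5.05
  3.99 ohms → 3.99
Sum: 91 + 5.04 + 5.05 + 3.99 = 105.08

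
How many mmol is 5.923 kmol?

kilo = 10^3, milli = 10^-3; factor is 10^6.
5.923 × 10^6 = 5923000

5923000 mmol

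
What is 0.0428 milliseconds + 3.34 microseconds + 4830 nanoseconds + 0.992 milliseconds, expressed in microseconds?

In microseconds:
  0.0428 milliseconds = 0.0428e3 microseconds = 42.8
  3.34 microseconds → 3.34
  4830 nanoseconds = 4830e-3 microseconds = 4.83
  0.992 milliseconds = 0.992e3 microseconds = 992
Sum: 42.8 + 3.34 + 4.83 + 992 = 1042.97

1042.97 microseconds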